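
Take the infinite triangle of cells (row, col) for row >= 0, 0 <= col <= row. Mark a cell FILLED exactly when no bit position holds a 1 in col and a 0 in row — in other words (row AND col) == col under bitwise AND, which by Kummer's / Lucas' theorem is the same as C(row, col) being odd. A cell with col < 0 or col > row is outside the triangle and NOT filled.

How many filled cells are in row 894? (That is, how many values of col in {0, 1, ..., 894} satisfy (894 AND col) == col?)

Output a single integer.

Answer: 256

Derivation:
894 in binary = 1101111110
popcount(894) = number of 1-bits in 1101111110 = 8
A col c satisfies (894 AND c) == c iff every set bit of c is also set in 894; each of the 8 set bits of 894 can independently be on or off in c.
count = 2^8 = 256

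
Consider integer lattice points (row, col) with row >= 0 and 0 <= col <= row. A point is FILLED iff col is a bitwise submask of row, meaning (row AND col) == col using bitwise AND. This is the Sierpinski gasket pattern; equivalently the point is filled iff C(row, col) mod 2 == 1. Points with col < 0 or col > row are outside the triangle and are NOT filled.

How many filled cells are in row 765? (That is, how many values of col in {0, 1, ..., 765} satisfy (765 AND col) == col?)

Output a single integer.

765 in binary = 1011111101
popcount(765) = number of 1-bits in 1011111101 = 8
A col c satisfies (765 AND c) == c iff every set bit of c is also set in 765; each of the 8 set bits of 765 can independently be on or off in c.
count = 2^8 = 256

Answer: 256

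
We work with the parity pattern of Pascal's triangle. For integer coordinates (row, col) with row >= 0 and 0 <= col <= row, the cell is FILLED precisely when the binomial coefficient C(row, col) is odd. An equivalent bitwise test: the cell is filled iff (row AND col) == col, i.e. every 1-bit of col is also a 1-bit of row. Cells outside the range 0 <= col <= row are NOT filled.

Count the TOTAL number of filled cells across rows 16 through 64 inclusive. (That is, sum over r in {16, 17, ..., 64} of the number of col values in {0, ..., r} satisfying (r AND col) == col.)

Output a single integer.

Answer: 650

Derivation:
r16=10000 pc1: +2 =2
r17=10001 pc2: +4 =6
r18=10010 pc2: +4 =10
r19=10011 pc3: +8 =18
r20=10100 pc2: +4 =22
r21=10101 pc3: +8 =30
r22=10110 pc3: +8 =38
r23=10111 pc4: +16 =54
r24=11000 pc2: +4 =58
r25=11001 pc3: +8 =66
r26=11010 pc3: +8 =74
r27=11011 pc4: +16 =90
r28=11100 pc3: +8 =98
r29=11101 pc4: +16 =114
r30=11110 pc4: +16 =130
r31=11111 pc5: +32 =162
r32=100000 pc1: +2 =164
r33=100001 pc2: +4 =168
r34=100010 pc2: +4 =172
r35=100011 pc3: +8 =180
r36=100100 pc2: +4 =184
r37=100101 pc3: +8 =192
r38=100110 pc3: +8 =200
r39=100111 pc4: +16 =216
r40=101000 pc2: +4 =220
r41=101001 pc3: +8 =228
r42=101010 pc3: +8 =236
r43=101011 pc4: +16 =252
r44=101100 pc3: +8 =260
r45=101101 pc4: +16 =276
r46=101110 pc4: +16 =292
r47=101111 pc5: +32 =324
r48=110000 pc2: +4 =328
r49=110001 pc3: +8 =336
r50=110010 pc3: +8 =344
r51=110011 pc4: +16 =360
r52=110100 pc3: +8 =368
r53=110101 pc4: +16 =384
r54=110110 pc4: +16 =400
r55=110111 pc5: +32 =432
r56=111000 pc3: +8 =440
r57=111001 pc4: +16 =456
r58=111010 pc4: +16 =472
r59=111011 pc5: +32 =504
r60=111100 pc4: +16 =520
r61=111101 pc5: +32 =552
r62=111110 pc5: +32 =584
r63=111111 pc6: +64 =648
r64=1000000 pc1: +2 =650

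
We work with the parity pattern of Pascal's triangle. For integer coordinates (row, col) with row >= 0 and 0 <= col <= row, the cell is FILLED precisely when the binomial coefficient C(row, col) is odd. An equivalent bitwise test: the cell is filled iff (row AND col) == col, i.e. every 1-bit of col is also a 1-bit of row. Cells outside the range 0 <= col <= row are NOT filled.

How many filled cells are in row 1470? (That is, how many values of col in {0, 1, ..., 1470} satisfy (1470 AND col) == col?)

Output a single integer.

Answer: 256

Derivation:
1470 in binary = 10110111110
popcount(1470) = number of 1-bits in 10110111110 = 8
A col c satisfies (1470 AND c) == c iff every set bit of c is also set in 1470; each of the 8 set bits of 1470 can independently be on or off in c.
count = 2^8 = 256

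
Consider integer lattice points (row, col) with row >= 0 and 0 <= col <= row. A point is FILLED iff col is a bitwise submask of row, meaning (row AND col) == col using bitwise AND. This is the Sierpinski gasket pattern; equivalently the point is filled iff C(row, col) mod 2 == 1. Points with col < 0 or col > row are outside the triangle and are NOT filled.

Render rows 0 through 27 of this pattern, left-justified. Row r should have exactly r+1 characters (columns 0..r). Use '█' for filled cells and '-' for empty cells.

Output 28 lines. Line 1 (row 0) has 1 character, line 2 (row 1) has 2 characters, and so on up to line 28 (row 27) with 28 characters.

Answer: █
██
█-█
████
█---█
██--██
█-█-█-█
████████
█-------█
██------██
█-█-----█-█
████----████
█---█---█---█
██--██--██--██
█-█-█-█-█-█-█-█
████████████████
█---------------█
██--------------██
█-█-------------█-█
████------------████
█---█-----------█---█
██--██----------██--██
█-█-█-█---------█-█-█-█
████████--------████████
█-------█-------█-------█
██------██------██------██
█-█-----█-█-----█-█-----█-█
████----████----████----████

Derivation:
r0=0: █
r1=1: ██
r2=10: █-█
r3=11: ████
r4=100: █---█
r5=101: ██--██
r6=110: █-█-█-█
r7=111: ████████
r8=1000: █-------█
r9=1001: ██------██
r10=1010: █-█-----█-█
r11=1011: ████----████
r12=1100: █---█---█---█
r13=1101: ██--██--██--██
r14=1110: █-█-█-█-█-█-█-█
r15=1111: ████████████████
r16=10000: █---------------█
r17=10001: ██--------------██
r18=10010: █-█-------------█-█
r19=10011: ████------------████
r20=10100: █---█-----------█---█
r21=10101: ██--██----------██--██
r22=10110: █-█-█-█---------█-█-█-█
r23=10111: ████████--------████████
r24=11000: █-------█-------█-------█
r25=11001: ██------██------██------██
r26=11010: █-█-----█-█-----█-█-----█-█
r27=11011: ████----████----████----████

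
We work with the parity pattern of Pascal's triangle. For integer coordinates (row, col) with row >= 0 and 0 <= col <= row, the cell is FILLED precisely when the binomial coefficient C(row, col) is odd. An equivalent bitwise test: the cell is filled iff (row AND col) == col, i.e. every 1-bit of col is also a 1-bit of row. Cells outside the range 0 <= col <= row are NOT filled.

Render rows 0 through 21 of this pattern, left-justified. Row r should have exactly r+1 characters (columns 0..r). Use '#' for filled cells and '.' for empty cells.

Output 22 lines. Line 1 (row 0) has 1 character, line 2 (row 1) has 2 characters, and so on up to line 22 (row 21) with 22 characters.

Answer: #
##
#.#
####
#...#
##..##
#.#.#.#
########
#.......#
##......##
#.#.....#.#
####....####
#...#...#...#
##..##..##..##
#.#.#.#.#.#.#.#
################
#...............#
##..............##
#.#.............#.#
####............####
#...#...........#...#
##..##..........##..##

Derivation:
r0=0: #
r1=1: ##
r2=10: #.#
r3=11: ####
r4=100: #...#
r5=101: ##..##
r6=110: #.#.#.#
r7=111: ########
r8=1000: #.......#
r9=1001: ##......##
r10=1010: #.#.....#.#
r11=1011: ####....####
r12=1100: #...#...#...#
r13=1101: ##..##..##..##
r14=1110: #.#.#.#.#.#.#.#
r15=1111: ################
r16=10000: #...............#
r17=10001: ##..............##
r18=10010: #.#.............#.#
r19=10011: ####............####
r20=10100: #...#...........#...#
r21=10101: ##..##..........##..##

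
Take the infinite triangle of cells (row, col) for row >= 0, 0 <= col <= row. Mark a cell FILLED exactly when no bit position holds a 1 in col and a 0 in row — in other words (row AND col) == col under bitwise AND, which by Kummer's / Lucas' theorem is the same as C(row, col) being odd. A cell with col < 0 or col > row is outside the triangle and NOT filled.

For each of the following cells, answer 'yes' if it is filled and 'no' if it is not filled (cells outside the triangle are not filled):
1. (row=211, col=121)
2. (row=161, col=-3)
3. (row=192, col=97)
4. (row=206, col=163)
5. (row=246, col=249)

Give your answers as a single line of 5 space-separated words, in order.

(211,121): row=0b11010011, col=0b1111001, row AND col = 0b1010001 = 81; 81 != 121 -> empty
(161,-3): col outside [0, 161] -> not filled
(192,97): row=0b11000000, col=0b1100001, row AND col = 0b1000000 = 64; 64 != 97 -> empty
(206,163): row=0b11001110, col=0b10100011, row AND col = 0b10000010 = 130; 130 != 163 -> empty
(246,249): col outside [0, 246] -> not filled

Answer: no no no no no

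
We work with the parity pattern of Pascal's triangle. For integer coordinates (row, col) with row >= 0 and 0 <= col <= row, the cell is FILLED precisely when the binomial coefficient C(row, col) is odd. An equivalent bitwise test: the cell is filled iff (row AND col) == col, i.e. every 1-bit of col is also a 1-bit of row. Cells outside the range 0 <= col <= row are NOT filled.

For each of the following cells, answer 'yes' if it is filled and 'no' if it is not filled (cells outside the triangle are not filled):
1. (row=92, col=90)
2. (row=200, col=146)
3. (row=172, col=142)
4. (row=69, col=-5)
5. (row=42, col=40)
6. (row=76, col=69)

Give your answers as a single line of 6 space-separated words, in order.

(92,90): row=0b1011100, col=0b1011010, row AND col = 0b1011000 = 88; 88 != 90 -> empty
(200,146): row=0b11001000, col=0b10010010, row AND col = 0b10000000 = 128; 128 != 146 -> empty
(172,142): row=0b10101100, col=0b10001110, row AND col = 0b10001100 = 140; 140 != 142 -> empty
(69,-5): col outside [0, 69] -> not filled
(42,40): row=0b101010, col=0b101000, row AND col = 0b101000 = 40; 40 == 40 -> filled
(76,69): row=0b1001100, col=0b1000101, row AND col = 0b1000100 = 68; 68 != 69 -> empty

Answer: no no no no yes no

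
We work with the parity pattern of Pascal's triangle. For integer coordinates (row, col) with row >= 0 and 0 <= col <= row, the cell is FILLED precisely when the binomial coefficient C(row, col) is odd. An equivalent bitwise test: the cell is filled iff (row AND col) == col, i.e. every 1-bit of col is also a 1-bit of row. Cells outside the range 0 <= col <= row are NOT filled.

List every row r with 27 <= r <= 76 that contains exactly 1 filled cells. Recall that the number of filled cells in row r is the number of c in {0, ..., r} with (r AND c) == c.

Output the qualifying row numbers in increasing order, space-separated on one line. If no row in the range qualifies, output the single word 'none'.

Row r has 2^popcount(r) filled cells, so we need popcount(r) = log2(1) = 0.
Scan r = 27..76 and keep those with exactly 0 one-bits:
r=27=11011 popcount=4 -> skip
r=28=11100 popcount=3 -> skip
r=29=11101 popcount=4 -> skip
r=30=11110 popcount=4 -> skip
r=31=11111 popcount=5 -> skip
r=32=100000 popcount=1 -> skip
r=33=100001 popcount=2 -> skip
r=34=100010 popcount=2 -> skip
r=35=100011 popcount=3 -> skip
r=36=100100 popcount=2 -> skip
r=37=100101 popcount=3 -> skip
r=38=100110 popcount=3 -> skip
r=39=100111 popcount=4 -> skip
r=40=101000 popcount=2 -> skip
r=41=101001 popcount=3 -> skip
r=42=101010 popcount=3 -> skip
r=43=101011 popcount=4 -> skip
r=44=101100 popcount=3 -> skip
r=45=101101 popcount=4 -> skip
r=46=101110 popcount=4 -> skip
r=47=101111 popcount=5 -> skip
r=48=110000 popcount=2 -> skip
r=49=110001 popcount=3 -> skip
r=50=110010 popcount=3 -> skip
r=51=110011 popcount=4 -> skip
r=52=110100 popcount=3 -> skip
r=53=110101 popcount=4 -> skip
r=54=110110 popcount=4 -> skip
r=55=110111 popcount=5 -> skip
r=56=111000 popcount=3 -> skip
r=57=111001 popcount=4 -> skip
r=58=111010 popcount=4 -> skip
r=59=111011 popcount=5 -> skip
r=60=111100 popcount=4 -> skip
r=61=111101 popcount=5 -> skip
r=62=111110 popcount=5 -> skip
r=63=111111 popcount=6 -> skip
r=64=1000000 popcount=1 -> skip
r=65=1000001 popcount=2 -> skip
r=66=1000010 popcount=2 -> skip
r=67=1000011 popcount=3 -> skip
r=68=1000100 popcount=2 -> skip
r=69=1000101 popcount=3 -> skip
r=70=1000110 popcount=3 -> skip
r=71=1000111 popcount=4 -> skip
r=72=1001000 popcount=2 -> skip
r=73=1001001 popcount=3 -> skip
r=74=1001010 popcount=3 -> skip
r=75=1001011 popcount=4 -> skip
r=76=1001100 popcount=3 -> skip
Kept rows: none

Answer: none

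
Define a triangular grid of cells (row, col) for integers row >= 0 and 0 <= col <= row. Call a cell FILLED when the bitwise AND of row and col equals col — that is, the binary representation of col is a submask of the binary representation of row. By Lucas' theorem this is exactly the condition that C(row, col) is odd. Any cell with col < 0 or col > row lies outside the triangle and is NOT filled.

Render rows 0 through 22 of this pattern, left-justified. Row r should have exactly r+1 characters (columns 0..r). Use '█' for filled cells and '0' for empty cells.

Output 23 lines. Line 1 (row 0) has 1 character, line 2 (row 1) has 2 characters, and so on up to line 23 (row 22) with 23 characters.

r0=0: █
r1=1: ██
r2=10: █0█
r3=11: ████
r4=100: █000█
r5=101: ██00██
r6=110: █0█0█0█
r7=111: ████████
r8=1000: █0000000█
r9=1001: ██000000██
r10=1010: █0█00000█0█
r11=1011: ████0000████
r12=1100: █000█000█000█
r13=1101: ██00██00██00██
r14=1110: █0█0█0█0█0█0█0█
r15=1111: ████████████████
r16=10000: █000000000000000█
r17=10001: ██00000000000000██
r18=10010: █0█0000000000000█0█
r19=10011: ████000000000000████
r20=10100: █000█00000000000█000█
r21=10101: ██00██0000000000██00██
r22=10110: █0█0█0█000000000█0█0█0█

Answer: █
██
█0█
████
█000█
██00██
█0█0█0█
████████
█0000000█
██000000██
█0█00000█0█
████0000████
█000█000█000█
██00██00██00██
█0█0█0█0█0█0█0█
████████████████
█000000000000000█
██00000000000000██
█0█0000000000000█0█
████000000000000████
█000█00000000000█000█
██00██0000000000██00██
█0█0█0█000000000█0█0█0█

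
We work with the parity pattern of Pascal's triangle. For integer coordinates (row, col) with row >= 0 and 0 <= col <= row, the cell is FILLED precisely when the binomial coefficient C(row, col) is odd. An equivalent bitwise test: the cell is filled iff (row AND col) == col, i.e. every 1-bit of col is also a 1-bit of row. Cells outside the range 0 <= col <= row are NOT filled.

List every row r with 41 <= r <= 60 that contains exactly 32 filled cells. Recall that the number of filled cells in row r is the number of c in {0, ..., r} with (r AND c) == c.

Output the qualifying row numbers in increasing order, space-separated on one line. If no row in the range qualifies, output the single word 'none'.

Row r has 2^popcount(r) filled cells, so we need popcount(r) = log2(32) = 5.
Scan r = 41..60 and keep those with exactly 5 one-bits:
r=41=101001 popcount=3 -> skip
r=42=101010 popcount=3 -> skip
r=43=101011 popcount=4 -> skip
r=44=101100 popcount=3 -> skip
r=45=101101 popcount=4 -> skip
r=46=101110 popcount=4 -> skip
r=47=101111 popcount=5 -> KEEP
r=48=110000 popcount=2 -> skip
r=49=110001 popcount=3 -> skip
r=50=110010 popcount=3 -> skip
r=51=110011 popcount=4 -> skip
r=52=110100 popcount=3 -> skip
r=53=110101 popcount=4 -> skip
r=54=110110 popcount=4 -> skip
r=55=110111 popcount=5 -> KEEP
r=56=111000 popcount=3 -> skip
r=57=111001 popcount=4 -> skip
r=58=111010 popcount=4 -> skip
r=59=111011 popcount=5 -> KEEP
r=60=111100 popcount=4 -> skip
Kept rows: 47 55 59

Answer: 47 55 59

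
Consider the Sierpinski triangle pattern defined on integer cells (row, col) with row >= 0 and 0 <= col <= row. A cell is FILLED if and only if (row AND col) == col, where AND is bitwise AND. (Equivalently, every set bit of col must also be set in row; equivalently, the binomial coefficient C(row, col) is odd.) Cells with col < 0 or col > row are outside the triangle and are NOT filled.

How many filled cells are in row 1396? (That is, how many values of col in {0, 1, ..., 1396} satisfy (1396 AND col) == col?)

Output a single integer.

Answer: 64

Derivation:
1396 in binary = 10101110100
popcount(1396) = number of 1-bits in 10101110100 = 6
A col c satisfies (1396 AND c) == c iff every set bit of c is also set in 1396; each of the 6 set bits of 1396 can independently be on or off in c.
count = 2^6 = 64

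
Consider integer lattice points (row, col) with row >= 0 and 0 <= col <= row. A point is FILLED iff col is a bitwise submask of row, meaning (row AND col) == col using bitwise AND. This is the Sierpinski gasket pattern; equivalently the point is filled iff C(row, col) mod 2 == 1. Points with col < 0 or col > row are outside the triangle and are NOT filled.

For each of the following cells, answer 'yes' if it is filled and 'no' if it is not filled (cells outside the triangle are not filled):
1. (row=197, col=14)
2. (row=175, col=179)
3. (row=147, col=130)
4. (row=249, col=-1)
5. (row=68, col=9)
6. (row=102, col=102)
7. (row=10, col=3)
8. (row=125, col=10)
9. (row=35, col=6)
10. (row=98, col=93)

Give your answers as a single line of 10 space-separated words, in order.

Answer: no no yes no no yes no no no no

Derivation:
(197,14): row=0b11000101, col=0b1110, row AND col = 0b100 = 4; 4 != 14 -> empty
(175,179): col outside [0, 175] -> not filled
(147,130): row=0b10010011, col=0b10000010, row AND col = 0b10000010 = 130; 130 == 130 -> filled
(249,-1): col outside [0, 249] -> not filled
(68,9): row=0b1000100, col=0b1001, row AND col = 0b0 = 0; 0 != 9 -> empty
(102,102): row=0b1100110, col=0b1100110, row AND col = 0b1100110 = 102; 102 == 102 -> filled
(10,3): row=0b1010, col=0b11, row AND col = 0b10 = 2; 2 != 3 -> empty
(125,10): row=0b1111101, col=0b1010, row AND col = 0b1000 = 8; 8 != 10 -> empty
(35,6): row=0b100011, col=0b110, row AND col = 0b10 = 2; 2 != 6 -> empty
(98,93): row=0b1100010, col=0b1011101, row AND col = 0b1000000 = 64; 64 != 93 -> empty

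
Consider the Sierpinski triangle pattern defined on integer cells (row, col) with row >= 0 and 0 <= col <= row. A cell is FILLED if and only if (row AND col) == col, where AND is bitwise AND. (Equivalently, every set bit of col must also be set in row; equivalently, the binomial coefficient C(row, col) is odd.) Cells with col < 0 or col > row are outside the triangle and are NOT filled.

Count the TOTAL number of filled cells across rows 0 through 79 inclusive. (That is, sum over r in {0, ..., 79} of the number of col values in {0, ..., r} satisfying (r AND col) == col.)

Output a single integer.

Answer: 891

Derivation:
r0=0 pc0: +1 =1
r1=1 pc1: +2 =3
r2=10 pc1: +2 =5
r3=11 pc2: +4 =9
r4=100 pc1: +2 =11
r5=101 pc2: +4 =15
r6=110 pc2: +4 =19
r7=111 pc3: +8 =27
r8=1000 pc1: +2 =29
r9=1001 pc2: +4 =33
r10=1010 pc2: +4 =37
r11=1011 pc3: +8 =45
r12=1100 pc2: +4 =49
r13=1101 pc3: +8 =57
r14=1110 pc3: +8 =65
r15=1111 pc4: +16 =81
r16=10000 pc1: +2 =83
r17=10001 pc2: +4 =87
r18=10010 pc2: +4 =91
r19=10011 pc3: +8 =99
r20=10100 pc2: +4 =103
r21=10101 pc3: +8 =111
r22=10110 pc3: +8 =119
r23=10111 pc4: +16 =135
r24=11000 pc2: +4 =139
r25=11001 pc3: +8 =147
r26=11010 pc3: +8 =155
r27=11011 pc4: +16 =171
r28=11100 pc3: +8 =179
r29=11101 pc4: +16 =195
r30=11110 pc4: +16 =211
r31=11111 pc5: +32 =243
r32=100000 pc1: +2 =245
r33=100001 pc2: +4 =249
r34=100010 pc2: +4 =253
r35=100011 pc3: +8 =261
r36=100100 pc2: +4 =265
r37=100101 pc3: +8 =273
r38=100110 pc3: +8 =281
r39=100111 pc4: +16 =297
r40=101000 pc2: +4 =301
r41=101001 pc3: +8 =309
r42=101010 pc3: +8 =317
r43=101011 pc4: +16 =333
r44=101100 pc3: +8 =341
r45=101101 pc4: +16 =357
r46=101110 pc4: +16 =373
r47=101111 pc5: +32 =405
r48=110000 pc2: +4 =409
r49=110001 pc3: +8 =417
r50=110010 pc3: +8 =425
r51=110011 pc4: +16 =441
r52=110100 pc3: +8 =449
r53=110101 pc4: +16 =465
r54=110110 pc4: +16 =481
r55=110111 pc5: +32 =513
r56=111000 pc3: +8 =521
r57=111001 pc4: +16 =537
r58=111010 pc4: +16 =553
r59=111011 pc5: +32 =585
r60=111100 pc4: +16 =601
r61=111101 pc5: +32 =633
r62=111110 pc5: +32 =665
r63=111111 pc6: +64 =729
r64=1000000 pc1: +2 =731
r65=1000001 pc2: +4 =735
r66=1000010 pc2: +4 =739
r67=1000011 pc3: +8 =747
r68=1000100 pc2: +4 =751
r69=1000101 pc3: +8 =759
r70=1000110 pc3: +8 =767
r71=1000111 pc4: +16 =783
r72=1001000 pc2: +4 =787
r73=1001001 pc3: +8 =795
r74=1001010 pc3: +8 =803
r75=1001011 pc4: +16 =819
r76=1001100 pc3: +8 =827
r77=1001101 pc4: +16 =843
r78=1001110 pc4: +16 =859
r79=1001111 pc5: +32 =891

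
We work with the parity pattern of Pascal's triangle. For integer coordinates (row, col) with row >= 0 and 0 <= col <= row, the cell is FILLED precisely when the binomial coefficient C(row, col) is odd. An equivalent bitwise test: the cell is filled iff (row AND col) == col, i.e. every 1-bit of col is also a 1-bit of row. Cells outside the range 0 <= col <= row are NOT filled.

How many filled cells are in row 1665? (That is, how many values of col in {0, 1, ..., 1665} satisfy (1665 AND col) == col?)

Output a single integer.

1665 in binary = 11010000001
popcount(1665) = number of 1-bits in 11010000001 = 4
A col c satisfies (1665 AND c) == c iff every set bit of c is also set in 1665; each of the 4 set bits of 1665 can independently be on or off in c.
count = 2^4 = 16

Answer: 16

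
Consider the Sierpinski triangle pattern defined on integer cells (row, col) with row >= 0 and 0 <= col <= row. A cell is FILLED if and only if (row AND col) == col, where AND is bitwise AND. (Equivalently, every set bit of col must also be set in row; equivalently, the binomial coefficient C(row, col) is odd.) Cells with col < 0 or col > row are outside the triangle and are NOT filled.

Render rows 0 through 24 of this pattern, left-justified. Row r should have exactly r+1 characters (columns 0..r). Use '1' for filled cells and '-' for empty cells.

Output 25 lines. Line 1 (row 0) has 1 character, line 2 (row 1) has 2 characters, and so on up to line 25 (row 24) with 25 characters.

r0=0: 1
r1=1: 11
r2=10: 1-1
r3=11: 1111
r4=100: 1---1
r5=101: 11--11
r6=110: 1-1-1-1
r7=111: 11111111
r8=1000: 1-------1
r9=1001: 11------11
r10=1010: 1-1-----1-1
r11=1011: 1111----1111
r12=1100: 1---1---1---1
r13=1101: 11--11--11--11
r14=1110: 1-1-1-1-1-1-1-1
r15=1111: 1111111111111111
r16=10000: 1---------------1
r17=10001: 11--------------11
r18=10010: 1-1-------------1-1
r19=10011: 1111------------1111
r20=10100: 1---1-----------1---1
r21=10101: 11--11----------11--11
r22=10110: 1-1-1-1---------1-1-1-1
r23=10111: 11111111--------11111111
r24=11000: 1-------1-------1-------1

Answer: 1
11
1-1
1111
1---1
11--11
1-1-1-1
11111111
1-------1
11------11
1-1-----1-1
1111----1111
1---1---1---1
11--11--11--11
1-1-1-1-1-1-1-1
1111111111111111
1---------------1
11--------------11
1-1-------------1-1
1111------------1111
1---1-----------1---1
11--11----------11--11
1-1-1-1---------1-1-1-1
11111111--------11111111
1-------1-------1-------1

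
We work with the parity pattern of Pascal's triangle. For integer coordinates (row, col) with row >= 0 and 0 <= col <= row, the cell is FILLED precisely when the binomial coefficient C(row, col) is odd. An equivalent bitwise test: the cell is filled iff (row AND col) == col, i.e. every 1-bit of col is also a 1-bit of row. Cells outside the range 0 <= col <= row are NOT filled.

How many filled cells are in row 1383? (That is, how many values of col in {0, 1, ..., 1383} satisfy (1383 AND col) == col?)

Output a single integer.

1383 in binary = 10101100111
popcount(1383) = number of 1-bits in 10101100111 = 7
A col c satisfies (1383 AND c) == c iff every set bit of c is also set in 1383; each of the 7 set bits of 1383 can independently be on or off in c.
count = 2^7 = 128

Answer: 128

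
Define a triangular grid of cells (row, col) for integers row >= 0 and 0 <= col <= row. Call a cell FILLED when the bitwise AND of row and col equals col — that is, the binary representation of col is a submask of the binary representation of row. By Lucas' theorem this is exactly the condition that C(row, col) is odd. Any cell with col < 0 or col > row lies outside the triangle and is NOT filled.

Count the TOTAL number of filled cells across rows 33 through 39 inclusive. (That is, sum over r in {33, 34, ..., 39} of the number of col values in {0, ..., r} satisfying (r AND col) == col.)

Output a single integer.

Answer: 52

Derivation:
r33=100001 pc2: +4 =4
r34=100010 pc2: +4 =8
r35=100011 pc3: +8 =16
r36=100100 pc2: +4 =20
r37=100101 pc3: +8 =28
r38=100110 pc3: +8 =36
r39=100111 pc4: +16 =52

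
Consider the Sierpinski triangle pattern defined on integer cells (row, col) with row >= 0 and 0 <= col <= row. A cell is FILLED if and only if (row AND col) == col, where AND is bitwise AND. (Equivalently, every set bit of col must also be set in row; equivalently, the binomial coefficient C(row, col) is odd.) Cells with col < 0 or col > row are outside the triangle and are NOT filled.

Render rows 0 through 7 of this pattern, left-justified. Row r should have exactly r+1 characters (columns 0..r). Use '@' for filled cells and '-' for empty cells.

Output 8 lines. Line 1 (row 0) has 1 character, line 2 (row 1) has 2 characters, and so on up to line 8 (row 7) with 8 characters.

r0=0: @
r1=1: @@
r2=10: @-@
r3=11: @@@@
r4=100: @---@
r5=101: @@--@@
r6=110: @-@-@-@
r7=111: @@@@@@@@

Answer: @
@@
@-@
@@@@
@---@
@@--@@
@-@-@-@
@@@@@@@@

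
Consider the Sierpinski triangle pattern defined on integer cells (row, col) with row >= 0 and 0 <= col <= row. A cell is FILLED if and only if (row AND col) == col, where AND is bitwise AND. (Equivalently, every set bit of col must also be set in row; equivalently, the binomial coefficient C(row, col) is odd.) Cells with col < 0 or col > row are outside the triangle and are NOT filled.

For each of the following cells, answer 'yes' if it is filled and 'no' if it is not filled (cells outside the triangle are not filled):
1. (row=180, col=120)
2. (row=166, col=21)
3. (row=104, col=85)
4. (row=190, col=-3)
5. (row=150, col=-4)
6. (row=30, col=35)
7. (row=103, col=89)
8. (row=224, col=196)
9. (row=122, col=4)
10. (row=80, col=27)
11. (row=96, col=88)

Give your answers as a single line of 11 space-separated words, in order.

(180,120): row=0b10110100, col=0b1111000, row AND col = 0b110000 = 48; 48 != 120 -> empty
(166,21): row=0b10100110, col=0b10101, row AND col = 0b100 = 4; 4 != 21 -> empty
(104,85): row=0b1101000, col=0b1010101, row AND col = 0b1000000 = 64; 64 != 85 -> empty
(190,-3): col outside [0, 190] -> not filled
(150,-4): col outside [0, 150] -> not filled
(30,35): col outside [0, 30] -> not filled
(103,89): row=0b1100111, col=0b1011001, row AND col = 0b1000001 = 65; 65 != 89 -> empty
(224,196): row=0b11100000, col=0b11000100, row AND col = 0b11000000 = 192; 192 != 196 -> empty
(122,4): row=0b1111010, col=0b100, row AND col = 0b0 = 0; 0 != 4 -> empty
(80,27): row=0b1010000, col=0b11011, row AND col = 0b10000 = 16; 16 != 27 -> empty
(96,88): row=0b1100000, col=0b1011000, row AND col = 0b1000000 = 64; 64 != 88 -> empty

Answer: no no no no no no no no no no no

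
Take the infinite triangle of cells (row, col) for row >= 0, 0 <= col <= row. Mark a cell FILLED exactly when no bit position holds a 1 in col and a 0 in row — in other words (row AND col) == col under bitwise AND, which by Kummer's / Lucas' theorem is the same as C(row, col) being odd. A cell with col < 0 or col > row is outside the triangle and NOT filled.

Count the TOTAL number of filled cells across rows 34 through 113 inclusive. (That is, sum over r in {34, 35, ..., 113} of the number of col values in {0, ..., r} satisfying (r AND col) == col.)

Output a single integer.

Answer: 1314

Derivation:
r34=100010 pc2: +4 =4
r35=100011 pc3: +8 =12
r36=100100 pc2: +4 =16
r37=100101 pc3: +8 =24
r38=100110 pc3: +8 =32
r39=100111 pc4: +16 =48
r40=101000 pc2: +4 =52
r41=101001 pc3: +8 =60
r42=101010 pc3: +8 =68
r43=101011 pc4: +16 =84
r44=101100 pc3: +8 =92
r45=101101 pc4: +16 =108
r46=101110 pc4: +16 =124
r47=101111 pc5: +32 =156
r48=110000 pc2: +4 =160
r49=110001 pc3: +8 =168
r50=110010 pc3: +8 =176
r51=110011 pc4: +16 =192
r52=110100 pc3: +8 =200
r53=110101 pc4: +16 =216
r54=110110 pc4: +16 =232
r55=110111 pc5: +32 =264
r56=111000 pc3: +8 =272
r57=111001 pc4: +16 =288
r58=111010 pc4: +16 =304
r59=111011 pc5: +32 =336
r60=111100 pc4: +16 =352
r61=111101 pc5: +32 =384
r62=111110 pc5: +32 =416
r63=111111 pc6: +64 =480
r64=1000000 pc1: +2 =482
r65=1000001 pc2: +4 =486
r66=1000010 pc2: +4 =490
r67=1000011 pc3: +8 =498
r68=1000100 pc2: +4 =502
r69=1000101 pc3: +8 =510
r70=1000110 pc3: +8 =518
r71=1000111 pc4: +16 =534
r72=1001000 pc2: +4 =538
r73=1001001 pc3: +8 =546
r74=1001010 pc3: +8 =554
r75=1001011 pc4: +16 =570
r76=1001100 pc3: +8 =578
r77=1001101 pc4: +16 =594
r78=1001110 pc4: +16 =610
r79=1001111 pc5: +32 =642
r80=1010000 pc2: +4 =646
r81=1010001 pc3: +8 =654
r82=1010010 pc3: +8 =662
r83=1010011 pc4: +16 =678
r84=1010100 pc3: +8 =686
r85=1010101 pc4: +16 =702
r86=1010110 pc4: +16 =718
r87=1010111 pc5: +32 =750
r88=1011000 pc3: +8 =758
r89=1011001 pc4: +16 =774
r90=1011010 pc4: +16 =790
r91=1011011 pc5: +32 =822
r92=1011100 pc4: +16 =838
r93=1011101 pc5: +32 =870
r94=1011110 pc5: +32 =902
r95=1011111 pc6: +64 =966
r96=1100000 pc2: +4 =970
r97=1100001 pc3: +8 =978
r98=1100010 pc3: +8 =986
r99=1100011 pc4: +16 =1002
r100=1100100 pc3: +8 =1010
r101=1100101 pc4: +16 =1026
r102=1100110 pc4: +16 =1042
r103=1100111 pc5: +32 =1074
r104=1101000 pc3: +8 =1082
r105=1101001 pc4: +16 =1098
r106=1101010 pc4: +16 =1114
r107=1101011 pc5: +32 =1146
r108=1101100 pc4: +16 =1162
r109=1101101 pc5: +32 =1194
r110=1101110 pc5: +32 =1226
r111=1101111 pc6: +64 =1290
r112=1110000 pc3: +8 =1298
r113=1110001 pc4: +16 =1314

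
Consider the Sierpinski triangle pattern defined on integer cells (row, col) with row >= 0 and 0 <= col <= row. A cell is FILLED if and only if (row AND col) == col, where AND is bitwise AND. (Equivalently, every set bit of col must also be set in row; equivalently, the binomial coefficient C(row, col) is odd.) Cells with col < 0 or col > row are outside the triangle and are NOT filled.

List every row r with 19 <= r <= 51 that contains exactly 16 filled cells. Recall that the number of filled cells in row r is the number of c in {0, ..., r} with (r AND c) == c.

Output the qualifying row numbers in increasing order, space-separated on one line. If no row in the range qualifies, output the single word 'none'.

Row r has 2^popcount(r) filled cells, so we need popcount(r) = log2(16) = 4.
Scan r = 19..51 and keep those with exactly 4 one-bits:
r=19=10011 popcount=3 -> skip
r=20=10100 popcount=2 -> skip
r=21=10101 popcount=3 -> skip
r=22=10110 popcount=3 -> skip
r=23=10111 popcount=4 -> KEEP
r=24=11000 popcount=2 -> skip
r=25=11001 popcount=3 -> skip
r=26=11010 popcount=3 -> skip
r=27=11011 popcount=4 -> KEEP
r=28=11100 popcount=3 -> skip
r=29=11101 popcount=4 -> KEEP
r=30=11110 popcount=4 -> KEEP
r=31=11111 popcount=5 -> skip
r=32=100000 popcount=1 -> skip
r=33=100001 popcount=2 -> skip
r=34=100010 popcount=2 -> skip
r=35=100011 popcount=3 -> skip
r=36=100100 popcount=2 -> skip
r=37=100101 popcount=3 -> skip
r=38=100110 popcount=3 -> skip
r=39=100111 popcount=4 -> KEEP
r=40=101000 popcount=2 -> skip
r=41=101001 popcount=3 -> skip
r=42=101010 popcount=3 -> skip
r=43=101011 popcount=4 -> KEEP
r=44=101100 popcount=3 -> skip
r=45=101101 popcount=4 -> KEEP
r=46=101110 popcount=4 -> KEEP
r=47=101111 popcount=5 -> skip
r=48=110000 popcount=2 -> skip
r=49=110001 popcount=3 -> skip
r=50=110010 popcount=3 -> skip
r=51=110011 popcount=4 -> KEEP
Kept rows: 23 27 29 30 39 43 45 46 51

Answer: 23 27 29 30 39 43 45 46 51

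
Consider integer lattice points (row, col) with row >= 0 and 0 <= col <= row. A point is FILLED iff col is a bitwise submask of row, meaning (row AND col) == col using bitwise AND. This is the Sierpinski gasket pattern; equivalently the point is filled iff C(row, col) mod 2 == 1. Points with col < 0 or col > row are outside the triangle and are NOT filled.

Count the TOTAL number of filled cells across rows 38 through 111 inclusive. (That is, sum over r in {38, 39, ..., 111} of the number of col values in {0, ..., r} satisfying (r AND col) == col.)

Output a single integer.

Answer: 1266

Derivation:
r38=100110 pc3: +8 =8
r39=100111 pc4: +16 =24
r40=101000 pc2: +4 =28
r41=101001 pc3: +8 =36
r42=101010 pc3: +8 =44
r43=101011 pc4: +16 =60
r44=101100 pc3: +8 =68
r45=101101 pc4: +16 =84
r46=101110 pc4: +16 =100
r47=101111 pc5: +32 =132
r48=110000 pc2: +4 =136
r49=110001 pc3: +8 =144
r50=110010 pc3: +8 =152
r51=110011 pc4: +16 =168
r52=110100 pc3: +8 =176
r53=110101 pc4: +16 =192
r54=110110 pc4: +16 =208
r55=110111 pc5: +32 =240
r56=111000 pc3: +8 =248
r57=111001 pc4: +16 =264
r58=111010 pc4: +16 =280
r59=111011 pc5: +32 =312
r60=111100 pc4: +16 =328
r61=111101 pc5: +32 =360
r62=111110 pc5: +32 =392
r63=111111 pc6: +64 =456
r64=1000000 pc1: +2 =458
r65=1000001 pc2: +4 =462
r66=1000010 pc2: +4 =466
r67=1000011 pc3: +8 =474
r68=1000100 pc2: +4 =478
r69=1000101 pc3: +8 =486
r70=1000110 pc3: +8 =494
r71=1000111 pc4: +16 =510
r72=1001000 pc2: +4 =514
r73=1001001 pc3: +8 =522
r74=1001010 pc3: +8 =530
r75=1001011 pc4: +16 =546
r76=1001100 pc3: +8 =554
r77=1001101 pc4: +16 =570
r78=1001110 pc4: +16 =586
r79=1001111 pc5: +32 =618
r80=1010000 pc2: +4 =622
r81=1010001 pc3: +8 =630
r82=1010010 pc3: +8 =638
r83=1010011 pc4: +16 =654
r84=1010100 pc3: +8 =662
r85=1010101 pc4: +16 =678
r86=1010110 pc4: +16 =694
r87=1010111 pc5: +32 =726
r88=1011000 pc3: +8 =734
r89=1011001 pc4: +16 =750
r90=1011010 pc4: +16 =766
r91=1011011 pc5: +32 =798
r92=1011100 pc4: +16 =814
r93=1011101 pc5: +32 =846
r94=1011110 pc5: +32 =878
r95=1011111 pc6: +64 =942
r96=1100000 pc2: +4 =946
r97=1100001 pc3: +8 =954
r98=1100010 pc3: +8 =962
r99=1100011 pc4: +16 =978
r100=1100100 pc3: +8 =986
r101=1100101 pc4: +16 =1002
r102=1100110 pc4: +16 =1018
r103=1100111 pc5: +32 =1050
r104=1101000 pc3: +8 =1058
r105=1101001 pc4: +16 =1074
r106=1101010 pc4: +16 =1090
r107=1101011 pc5: +32 =1122
r108=1101100 pc4: +16 =1138
r109=1101101 pc5: +32 =1170
r110=1101110 pc5: +32 =1202
r111=1101111 pc6: +64 =1266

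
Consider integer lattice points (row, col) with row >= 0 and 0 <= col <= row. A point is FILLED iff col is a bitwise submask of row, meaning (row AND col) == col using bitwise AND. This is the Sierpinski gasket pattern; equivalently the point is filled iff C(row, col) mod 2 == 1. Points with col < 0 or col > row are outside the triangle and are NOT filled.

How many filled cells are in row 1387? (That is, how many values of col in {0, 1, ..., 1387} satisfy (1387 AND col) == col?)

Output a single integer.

1387 in binary = 10101101011
popcount(1387) = number of 1-bits in 10101101011 = 7
A col c satisfies (1387 AND c) == c iff every set bit of c is also set in 1387; each of the 7 set bits of 1387 can independently be on or off in c.
count = 2^7 = 128

Answer: 128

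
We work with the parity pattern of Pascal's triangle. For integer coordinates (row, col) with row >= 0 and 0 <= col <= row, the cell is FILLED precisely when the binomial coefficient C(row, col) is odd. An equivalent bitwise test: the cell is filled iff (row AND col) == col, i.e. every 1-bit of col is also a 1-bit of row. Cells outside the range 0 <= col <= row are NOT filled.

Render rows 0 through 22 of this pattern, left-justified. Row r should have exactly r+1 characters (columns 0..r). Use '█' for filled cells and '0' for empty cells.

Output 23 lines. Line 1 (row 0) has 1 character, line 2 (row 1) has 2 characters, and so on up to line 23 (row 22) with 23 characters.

Answer: █
██
█0█
████
█000█
██00██
█0█0█0█
████████
█0000000█
██000000██
█0█00000█0█
████0000████
█000█000█000█
██00██00██00██
█0█0█0█0█0█0█0█
████████████████
█000000000000000█
██00000000000000██
█0█0000000000000█0█
████000000000000████
█000█00000000000█000█
██00██0000000000██00██
█0█0█0█000000000█0█0█0█

Derivation:
r0=0: █
r1=1: ██
r2=10: █0█
r3=11: ████
r4=100: █000█
r5=101: ██00██
r6=110: █0█0█0█
r7=111: ████████
r8=1000: █0000000█
r9=1001: ██000000██
r10=1010: █0█00000█0█
r11=1011: ████0000████
r12=1100: █000█000█000█
r13=1101: ██00██00██00██
r14=1110: █0█0█0█0█0█0█0█
r15=1111: ████████████████
r16=10000: █000000000000000█
r17=10001: ██00000000000000██
r18=10010: █0█0000000000000█0█
r19=10011: ████000000000000████
r20=10100: █000█00000000000█000█
r21=10101: ██00██0000000000██00██
r22=10110: █0█0█0█000000000█0█0█0█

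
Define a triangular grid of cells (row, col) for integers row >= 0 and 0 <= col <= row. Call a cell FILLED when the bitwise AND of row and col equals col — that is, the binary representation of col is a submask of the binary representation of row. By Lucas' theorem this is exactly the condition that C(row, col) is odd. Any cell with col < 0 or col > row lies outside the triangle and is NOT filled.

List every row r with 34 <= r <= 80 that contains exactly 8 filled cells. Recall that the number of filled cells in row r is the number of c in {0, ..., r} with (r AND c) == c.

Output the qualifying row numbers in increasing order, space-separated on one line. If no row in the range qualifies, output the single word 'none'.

Row r has 2^popcount(r) filled cells, so we need popcount(r) = log2(8) = 3.
Scan r = 34..80 and keep those with exactly 3 one-bits:
r=34=100010 popcount=2 -> skip
r=35=100011 popcount=3 -> KEEP
r=36=100100 popcount=2 -> skip
r=37=100101 popcount=3 -> KEEP
r=38=100110 popcount=3 -> KEEP
r=39=100111 popcount=4 -> skip
r=40=101000 popcount=2 -> skip
r=41=101001 popcount=3 -> KEEP
r=42=101010 popcount=3 -> KEEP
r=43=101011 popcount=4 -> skip
r=44=101100 popcount=3 -> KEEP
r=45=101101 popcount=4 -> skip
r=46=101110 popcount=4 -> skip
r=47=101111 popcount=5 -> skip
r=48=110000 popcount=2 -> skip
r=49=110001 popcount=3 -> KEEP
r=50=110010 popcount=3 -> KEEP
r=51=110011 popcount=4 -> skip
r=52=110100 popcount=3 -> KEEP
r=53=110101 popcount=4 -> skip
r=54=110110 popcount=4 -> skip
r=55=110111 popcount=5 -> skip
r=56=111000 popcount=3 -> KEEP
r=57=111001 popcount=4 -> skip
r=58=111010 popcount=4 -> skip
r=59=111011 popcount=5 -> skip
r=60=111100 popcount=4 -> skip
r=61=111101 popcount=5 -> skip
r=62=111110 popcount=5 -> skip
r=63=111111 popcount=6 -> skip
r=64=1000000 popcount=1 -> skip
r=65=1000001 popcount=2 -> skip
r=66=1000010 popcount=2 -> skip
r=67=1000011 popcount=3 -> KEEP
r=68=1000100 popcount=2 -> skip
r=69=1000101 popcount=3 -> KEEP
r=70=1000110 popcount=3 -> KEEP
r=71=1000111 popcount=4 -> skip
r=72=1001000 popcount=2 -> skip
r=73=1001001 popcount=3 -> KEEP
r=74=1001010 popcount=3 -> KEEP
r=75=1001011 popcount=4 -> skip
r=76=1001100 popcount=3 -> KEEP
r=77=1001101 popcount=4 -> skip
r=78=1001110 popcount=4 -> skip
r=79=1001111 popcount=5 -> skip
r=80=1010000 popcount=2 -> skip
Kept rows: 35 37 38 41 42 44 49 50 52 56 67 69 70 73 74 76

Answer: 35 37 38 41 42 44 49 50 52 56 67 69 70 73 74 76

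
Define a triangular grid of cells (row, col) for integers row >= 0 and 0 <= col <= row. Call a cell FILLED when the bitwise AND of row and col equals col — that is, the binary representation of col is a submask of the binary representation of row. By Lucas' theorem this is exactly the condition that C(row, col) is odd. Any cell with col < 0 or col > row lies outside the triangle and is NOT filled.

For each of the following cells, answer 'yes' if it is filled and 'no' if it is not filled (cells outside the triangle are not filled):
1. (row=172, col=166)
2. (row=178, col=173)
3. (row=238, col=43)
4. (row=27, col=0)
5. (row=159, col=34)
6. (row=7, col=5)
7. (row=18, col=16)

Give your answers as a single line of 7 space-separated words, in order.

(172,166): row=0b10101100, col=0b10100110, row AND col = 0b10100100 = 164; 164 != 166 -> empty
(178,173): row=0b10110010, col=0b10101101, row AND col = 0b10100000 = 160; 160 != 173 -> empty
(238,43): row=0b11101110, col=0b101011, row AND col = 0b101010 = 42; 42 != 43 -> empty
(27,0): row=0b11011, col=0b0, row AND col = 0b0 = 0; 0 == 0 -> filled
(159,34): row=0b10011111, col=0b100010, row AND col = 0b10 = 2; 2 != 34 -> empty
(7,5): row=0b111, col=0b101, row AND col = 0b101 = 5; 5 == 5 -> filled
(18,16): row=0b10010, col=0b10000, row AND col = 0b10000 = 16; 16 == 16 -> filled

Answer: no no no yes no yes yes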